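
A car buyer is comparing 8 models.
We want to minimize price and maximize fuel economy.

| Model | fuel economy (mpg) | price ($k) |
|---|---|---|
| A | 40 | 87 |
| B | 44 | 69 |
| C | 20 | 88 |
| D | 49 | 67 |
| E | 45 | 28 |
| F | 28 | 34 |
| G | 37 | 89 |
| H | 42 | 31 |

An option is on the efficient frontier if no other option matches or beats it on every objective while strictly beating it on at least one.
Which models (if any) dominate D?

A: worse on fuel economy (40 vs 49).
B: worse on fuel economy (44 vs 49).
C: worse on fuel economy (20 vs 49).
E: worse on fuel economy (45 vs 49).
F: worse on fuel economy (28 vs 49).
G: worse on fuel economy (37 vs 49).
H: worse on fuel economy (42 vs 49).
No option dominates D.

none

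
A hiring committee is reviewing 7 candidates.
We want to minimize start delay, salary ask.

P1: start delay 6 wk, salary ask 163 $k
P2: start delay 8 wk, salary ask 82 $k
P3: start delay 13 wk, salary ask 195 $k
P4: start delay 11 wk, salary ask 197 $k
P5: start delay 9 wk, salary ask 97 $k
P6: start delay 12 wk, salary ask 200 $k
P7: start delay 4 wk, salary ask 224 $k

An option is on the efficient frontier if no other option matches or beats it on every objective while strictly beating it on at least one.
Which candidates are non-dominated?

P1, P2, P7

P1: not dominated.
P2: not dominated (best salary ask).
P3: dominated by P1 (start delay 6≤13, salary ask 163≤195).
P4: dominated by P1 (start delay 6≤11, salary ask 163≤197).
P5: dominated by P2 (start delay 8≤9, salary ask 82≤97).
P6: dominated by P1 (start delay 6≤12, salary ask 163≤200).
P7: not dominated (best start delay).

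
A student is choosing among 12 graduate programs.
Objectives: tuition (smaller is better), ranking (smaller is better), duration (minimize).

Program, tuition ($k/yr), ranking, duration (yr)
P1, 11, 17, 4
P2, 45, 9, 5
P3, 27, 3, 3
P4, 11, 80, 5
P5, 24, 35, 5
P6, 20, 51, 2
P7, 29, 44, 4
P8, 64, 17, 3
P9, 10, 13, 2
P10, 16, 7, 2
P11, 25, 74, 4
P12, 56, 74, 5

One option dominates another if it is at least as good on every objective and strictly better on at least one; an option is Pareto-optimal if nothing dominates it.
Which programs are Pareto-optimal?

P3, P9, P10

P1: dominated by P9 (tuition 10≤11, ranking 13≤17, duration 2≤4).
P2: dominated by P3 (tuition 27≤45, ranking 3≤9, duration 3≤5).
P3: not dominated (best ranking).
P4: dominated by P1 (tuition 11≤11, ranking 17≤80, duration 4≤5).
P5: dominated by P1 (tuition 11≤24, ranking 17≤35, duration 4≤5).
P6: dominated by P9 (tuition 10≤20, ranking 13≤51, duration 2≤2).
P7: dominated by P1 (tuition 11≤29, ranking 17≤44, duration 4≤4).
P8: dominated by P3 (tuition 27≤64, ranking 3≤17, duration 3≤3).
P9: not dominated (best tuition).
P10: not dominated.
P11: dominated by P1 (tuition 11≤25, ranking 17≤74, duration 4≤4).
P12: dominated by P1 (tuition 11≤56, ranking 17≤74, duration 4≤5).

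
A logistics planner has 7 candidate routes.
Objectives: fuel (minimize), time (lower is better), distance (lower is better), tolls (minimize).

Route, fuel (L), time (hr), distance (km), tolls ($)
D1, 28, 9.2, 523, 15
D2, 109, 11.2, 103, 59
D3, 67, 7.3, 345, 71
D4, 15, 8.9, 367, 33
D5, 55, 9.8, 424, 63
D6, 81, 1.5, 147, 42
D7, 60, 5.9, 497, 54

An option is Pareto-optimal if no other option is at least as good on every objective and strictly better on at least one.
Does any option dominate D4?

No

D1: worse on fuel (28 vs 15).
D2: worse on fuel (109 vs 15).
D3: worse on fuel (67 vs 15).
D5: worse on fuel (55 vs 15).
D6: worse on fuel (81 vs 15).
D7: worse on fuel (60 vs 15).
No option is at least as good as D4 on every objective and strictly better on one.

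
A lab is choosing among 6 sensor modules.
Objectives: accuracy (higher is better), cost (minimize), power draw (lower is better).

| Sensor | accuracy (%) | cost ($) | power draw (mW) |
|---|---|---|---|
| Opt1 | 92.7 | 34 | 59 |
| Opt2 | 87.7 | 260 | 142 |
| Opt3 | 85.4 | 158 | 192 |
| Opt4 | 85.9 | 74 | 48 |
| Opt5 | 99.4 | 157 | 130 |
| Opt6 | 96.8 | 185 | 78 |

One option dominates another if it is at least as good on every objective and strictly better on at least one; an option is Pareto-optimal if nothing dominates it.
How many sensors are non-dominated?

Opt1: not dominated (best cost).
Opt2: dominated by Opt1 (accuracy 92.7≥87.7, cost 34≤260, power draw 59≤142).
Opt3: dominated by Opt1 (accuracy 92.7≥85.4, cost 34≤158, power draw 59≤192).
Opt4: not dominated (best power draw).
Opt5: not dominated (best accuracy).
Opt6: not dominated.
Pareto-optimal: Opt1, Opt4, Opt5, Opt6 → 4.

4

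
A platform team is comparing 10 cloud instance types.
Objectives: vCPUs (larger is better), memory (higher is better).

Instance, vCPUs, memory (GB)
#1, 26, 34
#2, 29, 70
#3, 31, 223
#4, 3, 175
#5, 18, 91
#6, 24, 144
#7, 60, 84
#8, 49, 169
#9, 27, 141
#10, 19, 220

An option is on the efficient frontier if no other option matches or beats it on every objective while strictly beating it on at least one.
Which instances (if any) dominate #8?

none

#1: worse on vCPUs (26 vs 49).
#2: worse on vCPUs (29 vs 49).
#3: worse on vCPUs (31 vs 49).
#4: worse on vCPUs (3 vs 49).
#5: worse on vCPUs (18 vs 49).
#6: worse on vCPUs (24 vs 49).
#7: worse on memory (84 vs 169).
#9: worse on vCPUs (27 vs 49).
#10: worse on vCPUs (19 vs 49).
No option dominates #8.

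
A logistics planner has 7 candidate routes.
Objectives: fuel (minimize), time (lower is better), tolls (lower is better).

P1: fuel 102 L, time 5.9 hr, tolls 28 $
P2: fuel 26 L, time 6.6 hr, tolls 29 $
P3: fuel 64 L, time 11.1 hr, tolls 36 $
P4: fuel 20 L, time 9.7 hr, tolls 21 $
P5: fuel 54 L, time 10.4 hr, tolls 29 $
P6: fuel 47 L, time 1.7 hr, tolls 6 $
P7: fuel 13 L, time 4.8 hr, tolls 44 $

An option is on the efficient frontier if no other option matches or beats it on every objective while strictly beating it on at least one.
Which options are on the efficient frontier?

P2, P4, P6, P7

P1: dominated by P6 (fuel 47≤102, time 1.7≤5.9, tolls 6≤28).
P2: not dominated.
P3: dominated by P2 (fuel 26≤64, time 6.6≤11.1, tolls 29≤36).
P4: not dominated.
P5: dominated by P2 (fuel 26≤54, time 6.6≤10.4, tolls 29≤29).
P6: not dominated (best time).
P7: not dominated (best fuel).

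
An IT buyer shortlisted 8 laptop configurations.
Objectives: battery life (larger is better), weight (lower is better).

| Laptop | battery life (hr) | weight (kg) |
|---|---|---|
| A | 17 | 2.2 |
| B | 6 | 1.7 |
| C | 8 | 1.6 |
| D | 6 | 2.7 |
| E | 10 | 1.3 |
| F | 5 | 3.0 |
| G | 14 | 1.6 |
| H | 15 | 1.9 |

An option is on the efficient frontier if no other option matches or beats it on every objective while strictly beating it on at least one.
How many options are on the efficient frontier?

A: not dominated (best battery life).
B: dominated by C (battery life 8≥6, weight 1.6≤1.7).
C: dominated by E (battery life 10≥8, weight 1.3≤1.6).
D: dominated by A (battery life 17≥6, weight 2.2≤2.7).
E: not dominated (best weight).
F: dominated by A (battery life 17≥5, weight 2.2≤3.0).
G: not dominated.
H: not dominated.
Pareto-optimal: A, E, G, H → 4.

4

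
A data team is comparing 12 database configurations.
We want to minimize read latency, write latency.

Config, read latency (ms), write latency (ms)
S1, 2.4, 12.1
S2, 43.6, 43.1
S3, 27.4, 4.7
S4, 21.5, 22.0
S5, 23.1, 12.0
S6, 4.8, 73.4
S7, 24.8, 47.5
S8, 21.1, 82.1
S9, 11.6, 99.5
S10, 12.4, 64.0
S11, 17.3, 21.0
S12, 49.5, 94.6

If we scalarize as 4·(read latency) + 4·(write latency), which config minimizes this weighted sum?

S1: 4·2.4 + 4·12.1 = 58.0
S2: 4·43.6 + 4·43.1 = 346.8
S3: 4·27.4 + 4·4.7 = 128.4
S4: 4·21.5 + 4·22.0 = 174.0
S5: 4·23.1 + 4·12.0 = 140.4
S6: 4·4.8 + 4·73.4 = 312.8
S7: 4·24.8 + 4·47.5 = 289.2
S8: 4·21.1 + 4·82.1 = 412.8
S9: 4·11.6 + 4·99.5 = 444.4
S10: 4·12.4 + 4·64.0 = 305.6
S11: 4·17.3 + 4·21.0 = 153.2
S12: 4·49.5 + 4·94.6 = 576.4
Lowest: S1 at 58.0.

S1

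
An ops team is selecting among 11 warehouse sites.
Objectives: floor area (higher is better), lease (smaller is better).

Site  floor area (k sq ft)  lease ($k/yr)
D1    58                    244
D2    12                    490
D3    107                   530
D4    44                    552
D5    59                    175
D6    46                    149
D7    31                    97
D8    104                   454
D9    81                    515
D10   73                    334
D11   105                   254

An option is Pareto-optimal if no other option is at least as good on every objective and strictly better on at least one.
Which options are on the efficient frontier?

D3, D5, D6, D7, D11

D1: dominated by D5 (floor area 59≥58, lease 175≤244).
D2: dominated by D1 (floor area 58≥12, lease 244≤490).
D3: not dominated (best floor area).
D4: dominated by D1 (floor area 58≥44, lease 244≤552).
D5: not dominated.
D6: not dominated.
D7: not dominated (best lease).
D8: dominated by D11 (floor area 105≥104, lease 254≤454).
D9: dominated by D8 (floor area 104≥81, lease 454≤515).
D10: dominated by D11 (floor area 105≥73, lease 254≤334).
D11: not dominated.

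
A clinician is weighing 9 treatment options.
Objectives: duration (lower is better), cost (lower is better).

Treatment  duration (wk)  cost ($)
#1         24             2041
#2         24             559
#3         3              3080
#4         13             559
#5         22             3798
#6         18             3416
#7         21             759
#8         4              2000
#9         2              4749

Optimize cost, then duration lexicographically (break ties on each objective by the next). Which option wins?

First minimize cost: best is 559, kept {#2, #4}.
Then minimize duration: best is 13, kept {#4}.

#4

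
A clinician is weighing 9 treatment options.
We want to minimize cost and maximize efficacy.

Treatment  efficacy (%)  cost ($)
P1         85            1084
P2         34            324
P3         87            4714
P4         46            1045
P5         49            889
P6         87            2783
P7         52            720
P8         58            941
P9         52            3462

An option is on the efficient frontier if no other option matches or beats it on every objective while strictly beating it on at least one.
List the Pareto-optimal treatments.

P1: not dominated.
P2: not dominated (best cost).
P3: dominated by P6 (efficacy 87≥87, cost 2783≤4714).
P4: dominated by P5 (efficacy 49≥46, cost 889≤1045).
P5: dominated by P7 (efficacy 52≥49, cost 720≤889).
P6: not dominated.
P7: not dominated.
P8: not dominated.
P9: dominated by P1 (efficacy 85≥52, cost 1084≤3462).

P1, P2, P6, P7, P8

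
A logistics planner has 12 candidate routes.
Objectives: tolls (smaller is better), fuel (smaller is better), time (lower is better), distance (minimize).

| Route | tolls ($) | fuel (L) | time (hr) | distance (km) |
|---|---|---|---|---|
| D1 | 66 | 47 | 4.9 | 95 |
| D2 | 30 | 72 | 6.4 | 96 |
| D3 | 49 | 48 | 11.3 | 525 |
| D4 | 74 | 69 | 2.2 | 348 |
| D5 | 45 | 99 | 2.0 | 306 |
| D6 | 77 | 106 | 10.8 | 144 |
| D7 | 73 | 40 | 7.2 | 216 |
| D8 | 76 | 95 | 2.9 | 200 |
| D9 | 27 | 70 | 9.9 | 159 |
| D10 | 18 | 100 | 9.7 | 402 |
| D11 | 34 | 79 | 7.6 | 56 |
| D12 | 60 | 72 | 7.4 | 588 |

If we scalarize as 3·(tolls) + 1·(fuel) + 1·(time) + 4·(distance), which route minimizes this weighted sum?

D11

D1: 3·66 + 1·47 + 1·4.9 + 4·95 = 629.9
D2: 3·30 + 1·72 + 1·6.4 + 4·96 = 552.4
D3: 3·49 + 1·48 + 1·11.3 + 4·525 = 2306.3
D4: 3·74 + 1·69 + 1·2.2 + 4·348 = 1685.2
D5: 3·45 + 1·99 + 1·2.0 + 4·306 = 1460.0
D6: 3·77 + 1·106 + 1·10.8 + 4·144 = 923.8
D7: 3·73 + 1·40 + 1·7.2 + 4·216 = 1130.2
D8: 3·76 + 1·95 + 1·2.9 + 4·200 = 1125.9
D9: 3·27 + 1·70 + 1·9.9 + 4·159 = 796.9
D10: 3·18 + 1·100 + 1·9.7 + 4·402 = 1771.7
D11: 3·34 + 1·79 + 1·7.6 + 4·56 = 412.6
D12: 3·60 + 1·72 + 1·7.4 + 4·588 = 2611.4
Lowest: D11 at 412.6.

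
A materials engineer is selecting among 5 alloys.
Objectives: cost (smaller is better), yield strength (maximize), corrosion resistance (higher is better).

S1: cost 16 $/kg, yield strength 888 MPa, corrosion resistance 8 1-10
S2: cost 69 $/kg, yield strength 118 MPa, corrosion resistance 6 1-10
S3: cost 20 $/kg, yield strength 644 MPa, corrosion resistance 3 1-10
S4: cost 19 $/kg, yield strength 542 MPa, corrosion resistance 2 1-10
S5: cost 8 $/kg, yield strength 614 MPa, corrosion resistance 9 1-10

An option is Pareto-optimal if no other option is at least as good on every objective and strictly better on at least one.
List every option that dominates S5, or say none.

S1: worse on cost (16 vs 8).
S2: worse on cost (69 vs 8).
S3: worse on cost (20 vs 8).
S4: worse on cost (19 vs 8).
No option dominates S5.

none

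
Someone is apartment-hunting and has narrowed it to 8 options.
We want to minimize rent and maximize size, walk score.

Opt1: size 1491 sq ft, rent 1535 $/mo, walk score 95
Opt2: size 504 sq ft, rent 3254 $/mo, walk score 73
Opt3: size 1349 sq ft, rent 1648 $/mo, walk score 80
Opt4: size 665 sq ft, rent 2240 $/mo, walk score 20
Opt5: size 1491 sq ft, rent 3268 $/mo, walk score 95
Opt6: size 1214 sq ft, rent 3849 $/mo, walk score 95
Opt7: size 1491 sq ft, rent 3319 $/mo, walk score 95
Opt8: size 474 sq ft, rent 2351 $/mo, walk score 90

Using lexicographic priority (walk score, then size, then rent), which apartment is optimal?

Opt1

First maximize walk score: best is 95, kept {Opt1, Opt5, Opt6, Opt7}.
Then maximize size: best is 1491, kept {Opt1, Opt5, Opt7}.
Then minimize rent: best is 1535, kept {Opt1}.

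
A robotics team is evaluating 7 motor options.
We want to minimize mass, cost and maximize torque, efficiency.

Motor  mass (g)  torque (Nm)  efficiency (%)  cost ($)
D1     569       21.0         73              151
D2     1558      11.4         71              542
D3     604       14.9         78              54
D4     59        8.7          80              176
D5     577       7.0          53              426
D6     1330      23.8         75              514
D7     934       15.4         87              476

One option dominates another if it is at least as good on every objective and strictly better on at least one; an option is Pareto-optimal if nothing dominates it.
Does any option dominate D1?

D2: worse on mass (1558 vs 569).
D3: worse on mass (604 vs 569).
D4: worse on torque (8.7 vs 21.0).
D5: worse on mass (577 vs 569).
D6: worse on mass (1330 vs 569).
D7: worse on mass (934 vs 569).
No option is at least as good as D1 on every objective and strictly better on one.

No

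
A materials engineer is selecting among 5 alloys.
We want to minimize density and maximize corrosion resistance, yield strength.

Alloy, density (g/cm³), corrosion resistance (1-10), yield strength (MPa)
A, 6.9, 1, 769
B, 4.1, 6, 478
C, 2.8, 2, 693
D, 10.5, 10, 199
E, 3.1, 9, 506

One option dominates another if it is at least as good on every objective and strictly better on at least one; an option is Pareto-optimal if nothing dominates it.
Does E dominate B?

Yes

E vs B: density 3.1≤4.1, corrosion resistance 9≥6, yield strength 506≥478 — E is at least as good on every objective with at least one strict improvement.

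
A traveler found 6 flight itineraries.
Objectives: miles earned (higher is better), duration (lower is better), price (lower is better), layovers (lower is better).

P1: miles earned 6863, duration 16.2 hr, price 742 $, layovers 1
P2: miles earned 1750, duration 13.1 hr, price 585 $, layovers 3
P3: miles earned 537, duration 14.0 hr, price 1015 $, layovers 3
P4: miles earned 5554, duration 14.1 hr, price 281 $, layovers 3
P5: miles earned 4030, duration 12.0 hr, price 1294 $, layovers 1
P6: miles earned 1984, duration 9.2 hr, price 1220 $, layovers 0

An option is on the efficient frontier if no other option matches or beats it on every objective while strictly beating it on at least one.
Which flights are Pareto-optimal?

P1: not dominated (best miles earned).
P2: not dominated.
P3: dominated by P2 (miles earned 1750≥537, duration 13.1≤14.0, price 585≤1015, layovers 3≤3).
P4: not dominated (best price).
P5: not dominated.
P6: not dominated (best duration).

P1, P2, P4, P5, P6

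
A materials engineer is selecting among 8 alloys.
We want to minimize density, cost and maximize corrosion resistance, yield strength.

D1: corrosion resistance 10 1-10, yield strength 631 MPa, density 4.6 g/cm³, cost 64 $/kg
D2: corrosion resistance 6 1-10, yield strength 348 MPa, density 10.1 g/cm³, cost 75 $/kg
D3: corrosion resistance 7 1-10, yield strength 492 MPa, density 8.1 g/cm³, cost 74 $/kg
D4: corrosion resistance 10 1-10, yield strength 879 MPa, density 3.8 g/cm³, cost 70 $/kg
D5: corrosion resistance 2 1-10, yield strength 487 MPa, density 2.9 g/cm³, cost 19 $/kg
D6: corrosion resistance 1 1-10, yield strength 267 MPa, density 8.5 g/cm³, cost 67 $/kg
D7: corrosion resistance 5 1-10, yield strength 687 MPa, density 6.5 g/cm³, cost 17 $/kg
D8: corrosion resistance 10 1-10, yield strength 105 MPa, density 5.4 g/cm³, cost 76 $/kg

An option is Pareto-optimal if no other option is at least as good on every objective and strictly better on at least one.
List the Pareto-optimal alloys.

D1: not dominated.
D2: dominated by D1 (corrosion resistance 10≥6, yield strength 631≥348, density 4.6≤10.1, cost 64≤75).
D3: dominated by D1 (corrosion resistance 10≥7, yield strength 631≥492, density 4.6≤8.1, cost 64≤74).
D4: not dominated (best yield strength).
D5: not dominated (best density).
D6: dominated by D1 (corrosion resistance 10≥1, yield strength 631≥267, density 4.6≤8.5, cost 64≤67).
D7: not dominated (best cost).
D8: dominated by D1 (corrosion resistance 10≥10, yield strength 631≥105, density 4.6≤5.4, cost 64≤76).

D1, D4, D5, D7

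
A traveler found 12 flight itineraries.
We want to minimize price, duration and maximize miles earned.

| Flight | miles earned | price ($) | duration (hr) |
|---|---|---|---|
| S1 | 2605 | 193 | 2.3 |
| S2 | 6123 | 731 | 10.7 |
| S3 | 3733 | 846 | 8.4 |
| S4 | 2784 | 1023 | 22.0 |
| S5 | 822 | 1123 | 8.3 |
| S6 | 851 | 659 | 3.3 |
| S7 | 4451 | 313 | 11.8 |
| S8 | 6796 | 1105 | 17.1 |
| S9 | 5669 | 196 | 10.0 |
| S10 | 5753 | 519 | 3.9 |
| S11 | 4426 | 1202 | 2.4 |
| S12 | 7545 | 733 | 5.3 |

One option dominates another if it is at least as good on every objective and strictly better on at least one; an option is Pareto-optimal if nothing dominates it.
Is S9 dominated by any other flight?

S1: worse on miles earned (2605 vs 5669).
S2: worse on price (731 vs 196).
S3: worse on miles earned (3733 vs 5669).
S4: worse on miles earned (2784 vs 5669).
S5: worse on miles earned (822 vs 5669).
S6: worse on miles earned (851 vs 5669).
S7: worse on miles earned (4451 vs 5669).
S8: worse on price (1105 vs 196).
S10: worse on price (519 vs 196).
S11: worse on miles earned (4426 vs 5669).
S12: worse on price (733 vs 196).
No option is at least as good as S9 on every objective and strictly better on one.

No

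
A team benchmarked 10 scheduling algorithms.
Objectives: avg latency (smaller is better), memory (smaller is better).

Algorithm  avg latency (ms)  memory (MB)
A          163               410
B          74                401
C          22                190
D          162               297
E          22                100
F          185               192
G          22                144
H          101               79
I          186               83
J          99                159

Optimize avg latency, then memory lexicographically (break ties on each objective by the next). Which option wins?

First minimize avg latency: best is 22, kept {C, E, G}.
Then minimize memory: best is 100, kept {E}.

E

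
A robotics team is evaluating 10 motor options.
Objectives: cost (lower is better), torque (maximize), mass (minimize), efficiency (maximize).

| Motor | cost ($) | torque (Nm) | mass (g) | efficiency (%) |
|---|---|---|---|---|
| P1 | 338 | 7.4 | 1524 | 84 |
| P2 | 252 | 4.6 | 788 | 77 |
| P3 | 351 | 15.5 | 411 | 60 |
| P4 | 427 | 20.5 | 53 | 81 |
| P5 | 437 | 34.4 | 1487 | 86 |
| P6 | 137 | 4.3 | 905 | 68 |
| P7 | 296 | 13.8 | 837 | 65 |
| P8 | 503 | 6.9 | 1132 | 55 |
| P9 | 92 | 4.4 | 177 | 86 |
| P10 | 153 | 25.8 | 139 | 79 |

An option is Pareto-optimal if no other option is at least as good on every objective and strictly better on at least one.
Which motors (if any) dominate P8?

P3: cost 351≤503, torque 15.5≥6.9, mass 411≤1132, efficiency 60≥55 — dominates P8.
P4: cost 427≤503, torque 20.5≥6.9, mass 53≤1132, efficiency 81≥55 — dominates P8.
P7: cost 296≤503, torque 13.8≥6.9, mass 837≤1132, efficiency 65≥55 — dominates P8.
P10: cost 153≤503, torque 25.8≥6.9, mass 139≤1132, efficiency 79≥55 — dominates P8.
Others (P1, P2, P5, P6, P9) are each worse than P8 on at least one objective.

P3, P4, P7, P10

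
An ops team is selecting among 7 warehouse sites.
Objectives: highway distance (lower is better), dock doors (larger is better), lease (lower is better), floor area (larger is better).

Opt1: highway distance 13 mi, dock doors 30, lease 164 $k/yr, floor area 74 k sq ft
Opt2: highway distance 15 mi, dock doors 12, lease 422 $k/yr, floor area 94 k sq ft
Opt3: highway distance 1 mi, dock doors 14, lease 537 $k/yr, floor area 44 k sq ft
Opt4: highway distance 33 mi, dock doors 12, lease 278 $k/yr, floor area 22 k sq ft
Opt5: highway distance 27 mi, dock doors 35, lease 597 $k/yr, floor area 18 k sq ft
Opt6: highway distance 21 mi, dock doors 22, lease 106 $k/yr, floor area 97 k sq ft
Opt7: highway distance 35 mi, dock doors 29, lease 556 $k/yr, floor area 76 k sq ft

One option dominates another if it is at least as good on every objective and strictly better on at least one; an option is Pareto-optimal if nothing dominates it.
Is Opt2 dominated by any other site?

Opt1: worse on floor area (74 vs 94).
Opt3: worse on lease (537 vs 422).
Opt4: worse on highway distance (33 vs 15).
Opt5: worse on highway distance (27 vs 15).
Opt6: worse on highway distance (21 vs 15).
Opt7: worse on highway distance (35 vs 15).
No option is at least as good as Opt2 on every objective and strictly better on one.

No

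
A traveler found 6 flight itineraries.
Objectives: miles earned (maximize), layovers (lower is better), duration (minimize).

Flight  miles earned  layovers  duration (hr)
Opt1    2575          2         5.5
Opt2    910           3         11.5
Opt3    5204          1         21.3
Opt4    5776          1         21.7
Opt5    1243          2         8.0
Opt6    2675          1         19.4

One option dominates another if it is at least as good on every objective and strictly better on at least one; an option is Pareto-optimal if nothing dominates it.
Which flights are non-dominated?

Opt1, Opt3, Opt4, Opt6

Opt1: not dominated (best duration).
Opt2: dominated by Opt1 (miles earned 2575≥910, layovers 2≤3, duration 5.5≤11.5).
Opt3: not dominated.
Opt4: not dominated (best miles earned).
Opt5: dominated by Opt1 (miles earned 2575≥1243, layovers 2≤2, duration 5.5≤8.0).
Opt6: not dominated.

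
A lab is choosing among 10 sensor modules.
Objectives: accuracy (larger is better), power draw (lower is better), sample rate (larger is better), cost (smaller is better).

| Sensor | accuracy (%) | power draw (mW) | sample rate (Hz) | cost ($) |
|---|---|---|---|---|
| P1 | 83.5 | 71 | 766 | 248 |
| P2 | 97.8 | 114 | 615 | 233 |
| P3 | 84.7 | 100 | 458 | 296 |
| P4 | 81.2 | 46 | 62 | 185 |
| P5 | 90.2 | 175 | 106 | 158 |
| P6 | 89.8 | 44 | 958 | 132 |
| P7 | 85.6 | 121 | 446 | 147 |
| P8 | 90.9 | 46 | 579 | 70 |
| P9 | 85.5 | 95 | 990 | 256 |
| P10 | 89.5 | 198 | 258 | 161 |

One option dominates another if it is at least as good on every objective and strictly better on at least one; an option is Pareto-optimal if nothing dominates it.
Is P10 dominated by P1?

P1 vs P10: P1 is worse on accuracy (83.5 vs 89.5), so it does not dominate P10.

No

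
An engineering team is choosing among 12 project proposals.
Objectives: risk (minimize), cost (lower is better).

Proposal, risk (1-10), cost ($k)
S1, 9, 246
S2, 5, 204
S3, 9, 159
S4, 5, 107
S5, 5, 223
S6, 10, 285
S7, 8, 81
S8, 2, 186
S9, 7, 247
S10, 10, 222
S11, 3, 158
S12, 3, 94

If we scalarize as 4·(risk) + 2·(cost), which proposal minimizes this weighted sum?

S7

S1: 4·9 + 2·246 = 528
S2: 4·5 + 2·204 = 428
S3: 4·9 + 2·159 = 354
S4: 4·5 + 2·107 = 234
S5: 4·5 + 2·223 = 466
S6: 4·10 + 2·285 = 610
S7: 4·8 + 2·81 = 194
S8: 4·2 + 2·186 = 380
S9: 4·7 + 2·247 = 522
S10: 4·10 + 2·222 = 484
S11: 4·3 + 2·158 = 328
S12: 4·3 + 2·94 = 200
Lowest: S7 at 194.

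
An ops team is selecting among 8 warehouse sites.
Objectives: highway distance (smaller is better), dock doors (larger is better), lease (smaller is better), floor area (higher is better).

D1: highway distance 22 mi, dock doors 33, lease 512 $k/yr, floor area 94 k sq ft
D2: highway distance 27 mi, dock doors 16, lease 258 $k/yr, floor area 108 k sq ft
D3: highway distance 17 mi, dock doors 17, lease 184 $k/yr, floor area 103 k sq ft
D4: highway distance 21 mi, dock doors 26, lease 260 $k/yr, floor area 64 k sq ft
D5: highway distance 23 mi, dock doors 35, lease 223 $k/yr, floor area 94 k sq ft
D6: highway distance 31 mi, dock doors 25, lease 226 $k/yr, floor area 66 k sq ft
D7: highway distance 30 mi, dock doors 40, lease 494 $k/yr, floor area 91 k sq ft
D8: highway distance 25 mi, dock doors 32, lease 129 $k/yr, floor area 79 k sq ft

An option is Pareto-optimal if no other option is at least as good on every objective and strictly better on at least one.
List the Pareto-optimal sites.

D1, D2, D3, D4, D5, D7, D8

D1: not dominated.
D2: not dominated (best floor area).
D3: not dominated (best highway distance).
D4: not dominated.
D5: not dominated.
D6: dominated by D5 (highway distance 23≤31, dock doors 35≥25, lease 223≤226, floor area 94≥66).
D7: not dominated (best dock doors).
D8: not dominated (best lease).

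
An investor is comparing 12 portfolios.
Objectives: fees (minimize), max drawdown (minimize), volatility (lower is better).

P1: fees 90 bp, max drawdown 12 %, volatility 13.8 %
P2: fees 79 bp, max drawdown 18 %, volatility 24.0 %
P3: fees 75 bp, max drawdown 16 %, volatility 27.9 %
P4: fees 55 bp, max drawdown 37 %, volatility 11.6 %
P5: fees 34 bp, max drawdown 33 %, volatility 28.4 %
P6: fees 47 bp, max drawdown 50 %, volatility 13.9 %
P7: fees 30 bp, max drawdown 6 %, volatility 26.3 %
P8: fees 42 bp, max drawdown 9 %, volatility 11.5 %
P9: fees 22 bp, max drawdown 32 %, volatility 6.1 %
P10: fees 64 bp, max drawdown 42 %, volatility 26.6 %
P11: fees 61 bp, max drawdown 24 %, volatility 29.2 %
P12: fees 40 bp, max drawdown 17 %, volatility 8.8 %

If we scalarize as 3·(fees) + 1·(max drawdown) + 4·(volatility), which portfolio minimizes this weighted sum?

P1: 3·90 + 1·12 + 4·13.8 = 337.2
P2: 3·79 + 1·18 + 4·24.0 = 351.0
P3: 3·75 + 1·16 + 4·27.9 = 352.6
P4: 3·55 + 1·37 + 4·11.6 = 248.4
P5: 3·34 + 1·33 + 4·28.4 = 248.6
P6: 3·47 + 1·50 + 4·13.9 = 246.6
P7: 3·30 + 1·6 + 4·26.3 = 201.2
P8: 3·42 + 1·9 + 4·11.5 = 181.0
P9: 3·22 + 1·32 + 4·6.1 = 122.4
P10: 3·64 + 1·42 + 4·26.6 = 340.4
P11: 3·61 + 1·24 + 4·29.2 = 323.8
P12: 3·40 + 1·17 + 4·8.8 = 172.2
Lowest: P9 at 122.4.

P9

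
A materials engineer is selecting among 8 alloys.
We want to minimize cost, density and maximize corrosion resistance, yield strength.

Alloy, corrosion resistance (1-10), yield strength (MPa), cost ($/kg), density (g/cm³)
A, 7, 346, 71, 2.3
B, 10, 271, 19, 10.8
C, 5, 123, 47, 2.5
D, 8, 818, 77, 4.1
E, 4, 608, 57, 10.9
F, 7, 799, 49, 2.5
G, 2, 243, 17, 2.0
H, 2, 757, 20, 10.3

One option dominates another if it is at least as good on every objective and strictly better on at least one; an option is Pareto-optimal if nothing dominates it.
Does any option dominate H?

No

A: worse on yield strength (346 vs 757).
B: worse on yield strength (271 vs 757).
C: worse on yield strength (123 vs 757).
D: worse on cost (77 vs 20).
E: worse on yield strength (608 vs 757).
F: worse on cost (49 vs 20).
G: worse on yield strength (243 vs 757).
No option is at least as good as H on every objective and strictly better on one.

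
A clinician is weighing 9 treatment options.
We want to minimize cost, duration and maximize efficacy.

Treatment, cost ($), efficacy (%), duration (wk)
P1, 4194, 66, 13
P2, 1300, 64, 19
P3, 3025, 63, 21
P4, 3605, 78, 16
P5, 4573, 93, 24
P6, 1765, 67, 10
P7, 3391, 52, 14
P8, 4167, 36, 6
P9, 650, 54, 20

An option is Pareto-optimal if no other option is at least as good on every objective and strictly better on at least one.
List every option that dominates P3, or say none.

P2, P6

P2: cost 1300≤3025, efficacy 64≥63, duration 19≤21 — dominates P3.
P6: cost 1765≤3025, efficacy 67≥63, duration 10≤21 — dominates P3.
Others (P1, P4, P5, P7, P8, P9) are each worse than P3 on at least one objective.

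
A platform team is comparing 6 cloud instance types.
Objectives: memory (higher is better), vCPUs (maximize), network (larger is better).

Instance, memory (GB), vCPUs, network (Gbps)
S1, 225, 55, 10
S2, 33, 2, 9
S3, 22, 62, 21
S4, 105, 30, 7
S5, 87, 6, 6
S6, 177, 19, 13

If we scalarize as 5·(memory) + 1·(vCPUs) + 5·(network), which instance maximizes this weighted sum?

S1

S1: 5·225 + 1·55 + 5·10 = 1230
S2: 5·33 + 1·2 + 5·9 = 212
S3: 5·22 + 1·62 + 5·21 = 277
S4: 5·105 + 1·30 + 5·7 = 590
S5: 5·87 + 1·6 + 5·6 = 471
S6: 5·177 + 1·19 + 5·13 = 969
Highest: S1 at 1230.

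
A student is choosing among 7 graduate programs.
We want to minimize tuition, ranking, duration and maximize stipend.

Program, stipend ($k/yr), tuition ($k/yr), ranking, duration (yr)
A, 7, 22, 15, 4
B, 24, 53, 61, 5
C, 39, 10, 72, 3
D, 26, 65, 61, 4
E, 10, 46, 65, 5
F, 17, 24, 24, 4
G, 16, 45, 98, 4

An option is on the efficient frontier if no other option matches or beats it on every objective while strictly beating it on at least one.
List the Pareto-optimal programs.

A: not dominated (best ranking).
B: not dominated.
C: not dominated (best stipend).
D: not dominated.
E: dominated by F (stipend 17≥10, tuition 24≤46, ranking 24≤65, duration 4≤5).
F: not dominated.
G: dominated by C (stipend 39≥16, tuition 10≤45, ranking 72≤98, duration 3≤4).

A, B, C, D, F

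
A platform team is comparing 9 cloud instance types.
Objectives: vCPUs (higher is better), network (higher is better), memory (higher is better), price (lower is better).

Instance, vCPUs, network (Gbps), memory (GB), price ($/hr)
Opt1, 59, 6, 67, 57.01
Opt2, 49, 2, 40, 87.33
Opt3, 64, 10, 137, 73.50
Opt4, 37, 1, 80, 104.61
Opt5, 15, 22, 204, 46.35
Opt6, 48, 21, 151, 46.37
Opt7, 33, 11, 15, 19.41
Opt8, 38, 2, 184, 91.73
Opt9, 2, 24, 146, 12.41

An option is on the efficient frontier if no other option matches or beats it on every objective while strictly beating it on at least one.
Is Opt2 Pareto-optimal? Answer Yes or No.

No

Opt1 vs Opt2: vCPUs 59≥49, network 6≥2, memory 67≥40, price 57.01≤87.33 — Opt1 is at least as good on every objective and strictly better on at least one, so Opt1 dominates Opt2.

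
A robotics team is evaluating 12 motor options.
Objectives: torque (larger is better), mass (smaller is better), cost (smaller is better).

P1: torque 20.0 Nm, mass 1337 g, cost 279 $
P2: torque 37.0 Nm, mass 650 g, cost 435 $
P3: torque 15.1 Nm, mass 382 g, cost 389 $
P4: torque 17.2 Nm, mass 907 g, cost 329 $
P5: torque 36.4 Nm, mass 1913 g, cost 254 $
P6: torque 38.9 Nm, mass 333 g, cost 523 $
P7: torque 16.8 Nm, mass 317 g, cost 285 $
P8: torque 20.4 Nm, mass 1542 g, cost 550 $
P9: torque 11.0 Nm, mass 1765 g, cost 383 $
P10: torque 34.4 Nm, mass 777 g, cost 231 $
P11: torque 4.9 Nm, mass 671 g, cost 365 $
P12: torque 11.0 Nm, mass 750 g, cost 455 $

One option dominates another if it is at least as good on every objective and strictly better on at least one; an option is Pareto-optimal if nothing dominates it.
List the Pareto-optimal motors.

P1: dominated by P10 (torque 34.4≥20.0, mass 777≤1337, cost 231≤279).
P2: not dominated.
P3: dominated by P7 (torque 16.8≥15.1, mass 317≤382, cost 285≤389).
P4: dominated by P10 (torque 34.4≥17.2, mass 777≤907, cost 231≤329).
P5: not dominated.
P6: not dominated (best torque).
P7: not dominated (best mass).
P8: dominated by P2 (torque 37.0≥20.4, mass 650≤1542, cost 435≤550).
P9: dominated by P1 (torque 20.0≥11.0, mass 1337≤1765, cost 279≤383).
P10: not dominated (best cost).
P11: dominated by P7 (torque 16.8≥4.9, mass 317≤671, cost 285≤365).
P12: dominated by P2 (torque 37.0≥11.0, mass 650≤750, cost 435≤455).

P2, P5, P6, P7, P10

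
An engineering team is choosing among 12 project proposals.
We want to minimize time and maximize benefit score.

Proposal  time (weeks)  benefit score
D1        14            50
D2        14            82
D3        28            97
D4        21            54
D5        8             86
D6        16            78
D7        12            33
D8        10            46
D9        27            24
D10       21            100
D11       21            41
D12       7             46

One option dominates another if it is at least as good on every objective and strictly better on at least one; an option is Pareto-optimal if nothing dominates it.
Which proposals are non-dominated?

D5, D10, D12

D1: dominated by D2 (time 14≤14, benefit score 82≥50).
D2: dominated by D5 (time 8≤14, benefit score 86≥82).
D3: dominated by D10 (time 21≤28, benefit score 100≥97).
D4: dominated by D2 (time 14≤21, benefit score 82≥54).
D5: not dominated.
D6: dominated by D2 (time 14≤16, benefit score 82≥78).
D7: dominated by D5 (time 8≤12, benefit score 86≥33).
D8: dominated by D5 (time 8≤10, benefit score 86≥46).
D9: dominated by D1 (time 14≤27, benefit score 50≥24).
D10: not dominated (best benefit score).
D11: dominated by D1 (time 14≤21, benefit score 50≥41).
D12: not dominated (best time).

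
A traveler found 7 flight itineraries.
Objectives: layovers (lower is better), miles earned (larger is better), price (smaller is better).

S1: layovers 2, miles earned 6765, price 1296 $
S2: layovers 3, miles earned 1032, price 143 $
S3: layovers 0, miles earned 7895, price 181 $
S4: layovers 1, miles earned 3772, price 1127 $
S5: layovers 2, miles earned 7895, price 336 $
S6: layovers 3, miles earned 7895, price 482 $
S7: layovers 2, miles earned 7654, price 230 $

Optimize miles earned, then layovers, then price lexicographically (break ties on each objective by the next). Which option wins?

S3

First maximize miles earned: best is 7895, kept {S3, S5, S6}.
Then minimize layovers: best is 0, kept {S3}.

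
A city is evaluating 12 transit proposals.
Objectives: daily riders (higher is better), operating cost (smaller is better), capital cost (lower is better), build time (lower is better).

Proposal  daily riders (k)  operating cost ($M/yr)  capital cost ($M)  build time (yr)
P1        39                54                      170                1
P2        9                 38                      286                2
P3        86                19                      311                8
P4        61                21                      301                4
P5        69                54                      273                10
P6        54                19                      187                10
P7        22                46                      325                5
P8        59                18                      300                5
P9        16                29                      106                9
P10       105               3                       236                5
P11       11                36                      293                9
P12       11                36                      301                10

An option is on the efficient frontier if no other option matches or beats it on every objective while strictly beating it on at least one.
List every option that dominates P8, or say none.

P10: daily riders 105≥59, operating cost 3≤18, capital cost 236≤300, build time 5≤5 — dominates P8.
Others (P1, P2, P3, P4, P5, P6, P7, P9, P11, P12) are each worse than P8 on at least one objective.

P10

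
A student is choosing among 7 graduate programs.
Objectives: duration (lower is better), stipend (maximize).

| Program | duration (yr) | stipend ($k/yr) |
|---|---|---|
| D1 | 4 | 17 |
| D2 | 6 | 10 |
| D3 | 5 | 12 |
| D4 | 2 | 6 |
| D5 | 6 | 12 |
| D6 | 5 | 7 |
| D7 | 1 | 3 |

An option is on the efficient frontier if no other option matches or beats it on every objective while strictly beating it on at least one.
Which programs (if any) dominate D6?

D1: duration 4≤5, stipend 17≥7 — dominates D6.
D3: duration 5≤5, stipend 12≥7 — dominates D6.
Others (D2, D4, D5, D7) are each worse than D6 on at least one objective.

D1, D3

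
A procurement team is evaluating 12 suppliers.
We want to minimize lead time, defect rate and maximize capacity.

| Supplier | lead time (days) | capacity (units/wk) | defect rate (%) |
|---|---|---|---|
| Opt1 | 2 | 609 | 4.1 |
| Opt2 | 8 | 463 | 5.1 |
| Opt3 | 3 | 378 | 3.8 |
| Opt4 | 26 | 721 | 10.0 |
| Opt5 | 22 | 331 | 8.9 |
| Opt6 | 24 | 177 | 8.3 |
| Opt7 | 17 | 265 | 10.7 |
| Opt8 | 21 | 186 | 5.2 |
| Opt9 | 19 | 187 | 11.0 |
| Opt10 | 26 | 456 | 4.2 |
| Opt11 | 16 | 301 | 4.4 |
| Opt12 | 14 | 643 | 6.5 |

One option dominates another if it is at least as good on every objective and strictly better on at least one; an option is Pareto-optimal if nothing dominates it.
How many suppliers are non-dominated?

4

Opt1: not dominated (best lead time).
Opt2: dominated by Opt1 (lead time 2≤8, capacity 609≥463, defect rate 4.1≤5.1).
Opt3: not dominated (best defect rate).
Opt4: not dominated (best capacity).
Opt5: dominated by Opt1 (lead time 2≤22, capacity 609≥331, defect rate 4.1≤8.9).
Opt6: dominated by Opt1 (lead time 2≤24, capacity 609≥177, defect rate 4.1≤8.3).
Opt7: dominated by Opt1 (lead time 2≤17, capacity 609≥265, defect rate 4.1≤10.7).
Opt8: dominated by Opt1 (lead time 2≤21, capacity 609≥186, defect rate 4.1≤5.2).
Opt9: dominated by Opt1 (lead time 2≤19, capacity 609≥187, defect rate 4.1≤11.0).
Opt10: dominated by Opt1 (lead time 2≤26, capacity 609≥456, defect rate 4.1≤4.2).
Opt11: dominated by Opt1 (lead time 2≤16, capacity 609≥301, defect rate 4.1≤4.4).
Opt12: not dominated.
Pareto-optimal: Opt1, Opt3, Opt4, Opt12 → 4.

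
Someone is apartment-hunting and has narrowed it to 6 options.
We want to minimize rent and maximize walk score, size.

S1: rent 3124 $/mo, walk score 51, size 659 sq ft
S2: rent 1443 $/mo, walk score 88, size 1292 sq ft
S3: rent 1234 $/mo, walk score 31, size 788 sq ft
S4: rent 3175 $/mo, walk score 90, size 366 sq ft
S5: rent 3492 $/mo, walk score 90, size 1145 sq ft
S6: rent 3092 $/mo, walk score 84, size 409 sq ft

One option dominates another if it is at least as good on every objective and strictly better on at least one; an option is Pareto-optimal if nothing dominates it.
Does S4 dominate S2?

S4 vs S2: S4 is worse on rent (3175 vs 1443), so it does not dominate S2.

No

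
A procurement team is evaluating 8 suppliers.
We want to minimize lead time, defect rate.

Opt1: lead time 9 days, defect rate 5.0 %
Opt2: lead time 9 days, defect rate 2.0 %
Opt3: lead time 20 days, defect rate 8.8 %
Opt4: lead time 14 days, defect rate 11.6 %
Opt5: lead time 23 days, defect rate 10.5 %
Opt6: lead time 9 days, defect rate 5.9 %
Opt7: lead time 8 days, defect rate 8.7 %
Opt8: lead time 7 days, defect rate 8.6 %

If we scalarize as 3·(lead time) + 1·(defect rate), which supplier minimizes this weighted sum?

Opt2

Opt1: 3·9 + 1·5.0 = 32.0
Opt2: 3·9 + 1·2.0 = 29.0
Opt3: 3·20 + 1·8.8 = 68.8
Opt4: 3·14 + 1·11.6 = 53.6
Opt5: 3·23 + 1·10.5 = 79.5
Opt6: 3·9 + 1·5.9 = 32.9
Opt7: 3·8 + 1·8.7 = 32.7
Opt8: 3·7 + 1·8.6 = 29.6
Lowest: Opt2 at 29.0.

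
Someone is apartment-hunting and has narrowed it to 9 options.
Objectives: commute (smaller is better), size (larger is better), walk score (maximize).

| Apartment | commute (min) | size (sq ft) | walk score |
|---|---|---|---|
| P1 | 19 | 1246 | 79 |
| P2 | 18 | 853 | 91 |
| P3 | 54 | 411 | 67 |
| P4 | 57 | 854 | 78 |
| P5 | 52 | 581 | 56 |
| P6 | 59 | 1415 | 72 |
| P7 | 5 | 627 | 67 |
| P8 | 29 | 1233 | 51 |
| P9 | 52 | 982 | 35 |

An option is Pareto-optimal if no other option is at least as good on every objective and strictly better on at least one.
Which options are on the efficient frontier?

P1: not dominated.
P2: not dominated (best walk score).
P3: dominated by P1 (commute 19≤54, size 1246≥411, walk score 79≥67).
P4: dominated by P1 (commute 19≤57, size 1246≥854, walk score 79≥78).
P5: dominated by P1 (commute 19≤52, size 1246≥581, walk score 79≥56).
P6: not dominated (best size).
P7: not dominated (best commute).
P8: dominated by P1 (commute 19≤29, size 1246≥1233, walk score 79≥51).
P9: dominated by P1 (commute 19≤52, size 1246≥982, walk score 79≥35).

P1, P2, P6, P7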